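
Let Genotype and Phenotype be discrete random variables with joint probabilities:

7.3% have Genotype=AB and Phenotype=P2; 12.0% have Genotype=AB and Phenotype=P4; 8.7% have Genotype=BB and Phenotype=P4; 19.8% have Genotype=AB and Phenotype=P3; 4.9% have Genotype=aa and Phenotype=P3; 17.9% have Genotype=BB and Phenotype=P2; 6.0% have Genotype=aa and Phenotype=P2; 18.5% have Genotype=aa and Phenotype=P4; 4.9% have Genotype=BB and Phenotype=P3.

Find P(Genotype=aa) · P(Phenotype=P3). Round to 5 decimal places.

P(Genotype=aa) = 0.060 + 0.049 + 0.185 = 0.294.
P(Phenotype=P3) = 0.049 + 0.198 + 0.049 = 0.296.
Product: 0.294 × 0.296 = 0.08702.

0.08702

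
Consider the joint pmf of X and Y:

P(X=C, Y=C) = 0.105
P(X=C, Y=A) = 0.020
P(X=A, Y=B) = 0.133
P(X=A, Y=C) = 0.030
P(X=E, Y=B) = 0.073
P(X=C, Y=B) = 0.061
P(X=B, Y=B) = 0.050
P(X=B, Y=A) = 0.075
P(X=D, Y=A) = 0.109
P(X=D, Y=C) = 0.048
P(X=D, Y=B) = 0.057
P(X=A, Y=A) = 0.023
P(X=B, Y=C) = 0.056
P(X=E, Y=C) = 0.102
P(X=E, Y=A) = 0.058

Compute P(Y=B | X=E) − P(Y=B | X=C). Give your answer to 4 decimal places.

-0.0147

P(X=E) = 0.058 + 0.073 + 0.102 = 0.233; P(Y=B | X=E) = 0.073/0.233 = 0.31330.
P(X=C) = 0.020 + 0.061 + 0.105 = 0.186; P(Y=B | X=C) = 0.061/0.186 = 0.32796.
Difference = -0.0147.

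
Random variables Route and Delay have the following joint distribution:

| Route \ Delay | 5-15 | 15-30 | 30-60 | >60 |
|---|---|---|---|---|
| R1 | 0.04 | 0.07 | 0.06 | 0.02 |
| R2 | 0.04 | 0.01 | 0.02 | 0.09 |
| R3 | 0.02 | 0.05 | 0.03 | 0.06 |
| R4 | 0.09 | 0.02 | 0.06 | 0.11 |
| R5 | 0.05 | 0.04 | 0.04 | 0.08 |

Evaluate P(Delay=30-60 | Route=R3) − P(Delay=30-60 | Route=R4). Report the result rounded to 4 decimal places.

P(Route=R3) = 0.02 + 0.05 + 0.03 + 0.06 = 0.16; P(Delay=30-60 | Route=R3) = 0.03/0.16 = 0.18750.
P(Route=R4) = 0.09 + 0.02 + 0.06 + 0.11 = 0.28; P(Delay=30-60 | Route=R4) = 0.06/0.28 = 0.21429.
Difference = -0.0268.

-0.0268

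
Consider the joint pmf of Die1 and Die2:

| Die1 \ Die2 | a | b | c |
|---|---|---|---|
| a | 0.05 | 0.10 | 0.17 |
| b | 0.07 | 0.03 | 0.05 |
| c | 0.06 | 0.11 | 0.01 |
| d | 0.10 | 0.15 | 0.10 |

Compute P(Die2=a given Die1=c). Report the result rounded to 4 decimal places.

P(Die1=c) = 0.06 + 0.11 + 0.01 = 0.18.
P(Die2=a | Die1=c) = 0.06/0.18 = 0.3333.

0.3333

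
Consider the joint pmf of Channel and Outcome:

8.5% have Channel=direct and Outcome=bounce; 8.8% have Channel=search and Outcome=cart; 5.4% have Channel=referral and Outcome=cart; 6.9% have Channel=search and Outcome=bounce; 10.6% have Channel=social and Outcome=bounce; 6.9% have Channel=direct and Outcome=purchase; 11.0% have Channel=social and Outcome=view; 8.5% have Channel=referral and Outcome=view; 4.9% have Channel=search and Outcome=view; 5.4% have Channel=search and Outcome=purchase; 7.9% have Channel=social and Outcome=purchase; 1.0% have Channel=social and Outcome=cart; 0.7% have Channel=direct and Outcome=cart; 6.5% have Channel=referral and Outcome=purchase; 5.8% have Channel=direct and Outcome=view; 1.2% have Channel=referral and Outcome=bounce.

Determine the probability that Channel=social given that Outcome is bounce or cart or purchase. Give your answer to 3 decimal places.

P(Outcome=bounce) = 0.069 + 0.106 + 0.085 + 0.012 = 0.272.
P(Outcome=cart) = 0.088 + 0.010 + 0.007 + 0.054 = 0.159.
P(Outcome=purchase) = 0.054 + 0.079 + 0.069 + 0.065 = 0.267.
P(Outcome ∈ {bounce, cart, purchase}) = 0.272 + 0.159 + 0.267 = 0.698; P(Channel=social, Outcome ∈ {bounce, cart, purchase}) = 0.106 + 0.010 + 0.079 = 0.195.
P(Channel=social | Outcome ∈ {bounce, cart, purchase}) = 0.195/0.698 = 0.279.

0.279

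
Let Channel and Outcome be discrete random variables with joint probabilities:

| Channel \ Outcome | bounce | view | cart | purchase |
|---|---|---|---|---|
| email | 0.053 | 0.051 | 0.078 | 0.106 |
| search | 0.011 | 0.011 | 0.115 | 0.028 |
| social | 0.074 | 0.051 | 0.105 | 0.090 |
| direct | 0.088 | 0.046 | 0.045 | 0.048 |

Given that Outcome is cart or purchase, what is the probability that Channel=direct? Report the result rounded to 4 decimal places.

P(Outcome=cart) = 0.078 + 0.115 + 0.105 + 0.045 = 0.343.
P(Outcome=purchase) = 0.106 + 0.028 + 0.090 + 0.048 = 0.272.
P(Outcome ∈ {cart, purchase}) = 0.343 + 0.272 = 0.615; P(Channel=direct, Outcome ∈ {cart, purchase}) = 0.045 + 0.048 = 0.093.
P(Channel=direct | Outcome ∈ {cart, purchase}) = 0.093/0.615 = 0.1512.

0.1512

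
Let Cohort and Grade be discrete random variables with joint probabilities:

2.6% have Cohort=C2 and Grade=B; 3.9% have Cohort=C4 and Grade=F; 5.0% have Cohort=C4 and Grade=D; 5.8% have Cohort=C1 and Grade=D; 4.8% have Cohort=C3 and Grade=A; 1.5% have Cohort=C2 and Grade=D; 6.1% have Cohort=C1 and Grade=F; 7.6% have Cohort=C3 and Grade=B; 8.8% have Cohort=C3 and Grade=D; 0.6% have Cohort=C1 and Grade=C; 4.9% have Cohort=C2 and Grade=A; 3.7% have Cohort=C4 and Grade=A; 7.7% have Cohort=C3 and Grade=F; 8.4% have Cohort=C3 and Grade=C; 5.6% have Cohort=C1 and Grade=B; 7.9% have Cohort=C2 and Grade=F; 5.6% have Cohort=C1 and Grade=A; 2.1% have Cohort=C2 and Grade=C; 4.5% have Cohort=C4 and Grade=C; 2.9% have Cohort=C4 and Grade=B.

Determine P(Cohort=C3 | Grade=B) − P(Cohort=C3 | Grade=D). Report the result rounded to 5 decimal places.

P(Grade=B) = 0.056 + 0.026 + 0.076 + 0.029 = 0.187; P(Cohort=C3 | Grade=B) = 0.076/0.187 = 0.406417.
P(Grade=D) = 0.058 + 0.015 + 0.088 + 0.050 = 0.211; P(Cohort=C3 | Grade=D) = 0.088/0.211 = 0.417062.
Difference = -0.01064.

-0.01064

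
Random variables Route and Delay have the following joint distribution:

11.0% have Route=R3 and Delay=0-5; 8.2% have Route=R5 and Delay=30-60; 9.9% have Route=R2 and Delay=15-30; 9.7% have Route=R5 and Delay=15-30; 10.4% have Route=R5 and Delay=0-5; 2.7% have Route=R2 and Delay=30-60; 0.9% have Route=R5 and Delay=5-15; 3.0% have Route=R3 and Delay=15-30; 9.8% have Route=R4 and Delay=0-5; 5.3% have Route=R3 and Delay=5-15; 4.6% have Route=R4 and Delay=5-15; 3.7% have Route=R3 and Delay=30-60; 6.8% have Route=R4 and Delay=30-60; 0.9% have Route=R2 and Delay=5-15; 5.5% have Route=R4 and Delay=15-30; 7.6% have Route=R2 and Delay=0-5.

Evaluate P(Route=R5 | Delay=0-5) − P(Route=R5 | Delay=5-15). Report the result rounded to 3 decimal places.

0.191

P(Delay=0-5) = 0.076 + 0.110 + 0.098 + 0.104 = 0.388; P(Route=R5 | Delay=0-5) = 0.104/0.388 = 0.2680.
P(Delay=5-15) = 0.009 + 0.053 + 0.046 + 0.009 = 0.117; P(Route=R5 | Delay=5-15) = 0.009/0.117 = 0.0769.
Difference = 0.191.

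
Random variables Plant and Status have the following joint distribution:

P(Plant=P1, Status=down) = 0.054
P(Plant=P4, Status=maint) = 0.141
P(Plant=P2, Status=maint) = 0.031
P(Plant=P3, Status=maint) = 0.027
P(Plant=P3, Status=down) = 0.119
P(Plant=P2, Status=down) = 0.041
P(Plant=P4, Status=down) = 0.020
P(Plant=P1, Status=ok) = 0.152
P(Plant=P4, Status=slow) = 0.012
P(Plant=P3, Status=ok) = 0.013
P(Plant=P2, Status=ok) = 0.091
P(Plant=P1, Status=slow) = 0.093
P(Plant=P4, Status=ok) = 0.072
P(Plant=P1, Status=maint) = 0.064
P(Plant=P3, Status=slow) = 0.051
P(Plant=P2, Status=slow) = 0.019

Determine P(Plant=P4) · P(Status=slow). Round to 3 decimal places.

0.043

P(Plant=P4) = 0.072 + 0.012 + 0.020 + 0.141 = 0.245.
P(Status=slow) = 0.093 + 0.019 + 0.051 + 0.012 = 0.175.
Product: 0.245 × 0.175 = 0.043.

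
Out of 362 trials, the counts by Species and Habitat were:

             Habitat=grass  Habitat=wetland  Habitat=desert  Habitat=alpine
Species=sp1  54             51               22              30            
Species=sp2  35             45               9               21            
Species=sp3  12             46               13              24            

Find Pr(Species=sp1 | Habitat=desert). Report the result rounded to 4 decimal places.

Total with Habitat=desert: 22 + 9 + 13 = 44.
P(Species=sp1 | Habitat=desert) = 22/44 = 0.5000.

0.5000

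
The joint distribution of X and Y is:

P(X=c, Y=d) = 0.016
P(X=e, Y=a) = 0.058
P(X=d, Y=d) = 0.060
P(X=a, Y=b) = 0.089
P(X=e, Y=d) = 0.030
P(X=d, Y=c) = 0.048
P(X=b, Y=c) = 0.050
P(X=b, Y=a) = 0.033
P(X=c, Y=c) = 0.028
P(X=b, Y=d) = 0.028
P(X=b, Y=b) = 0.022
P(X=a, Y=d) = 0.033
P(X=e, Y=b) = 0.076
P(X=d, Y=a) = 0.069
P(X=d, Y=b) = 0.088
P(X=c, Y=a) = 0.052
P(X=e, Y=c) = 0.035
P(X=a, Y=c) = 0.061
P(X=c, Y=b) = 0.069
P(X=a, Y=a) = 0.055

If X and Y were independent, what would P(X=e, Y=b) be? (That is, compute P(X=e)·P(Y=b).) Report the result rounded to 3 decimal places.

0.068

P(X=e) = 0.058 + 0.076 + 0.035 + 0.030 = 0.199.
P(Y=b) = 0.089 + 0.022 + 0.069 + 0.088 + 0.076 = 0.344.
Product: 0.199 × 0.344 = 0.068.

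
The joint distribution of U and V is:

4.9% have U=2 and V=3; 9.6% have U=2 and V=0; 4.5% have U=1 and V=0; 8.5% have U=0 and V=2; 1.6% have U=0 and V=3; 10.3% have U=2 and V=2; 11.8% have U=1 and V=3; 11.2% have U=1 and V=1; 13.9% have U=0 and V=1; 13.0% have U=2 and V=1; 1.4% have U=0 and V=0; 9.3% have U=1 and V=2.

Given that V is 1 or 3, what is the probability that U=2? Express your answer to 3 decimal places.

P(V=1) = 0.139 + 0.112 + 0.130 = 0.381.
P(V=3) = 0.016 + 0.118 + 0.049 = 0.183.
P(V ∈ {1, 3}) = 0.381 + 0.183 = 0.564; P(U=2, V ∈ {1, 3}) = 0.130 + 0.049 = 0.179.
P(U=2 | V ∈ {1, 3}) = 0.179/0.564 = 0.317.

0.317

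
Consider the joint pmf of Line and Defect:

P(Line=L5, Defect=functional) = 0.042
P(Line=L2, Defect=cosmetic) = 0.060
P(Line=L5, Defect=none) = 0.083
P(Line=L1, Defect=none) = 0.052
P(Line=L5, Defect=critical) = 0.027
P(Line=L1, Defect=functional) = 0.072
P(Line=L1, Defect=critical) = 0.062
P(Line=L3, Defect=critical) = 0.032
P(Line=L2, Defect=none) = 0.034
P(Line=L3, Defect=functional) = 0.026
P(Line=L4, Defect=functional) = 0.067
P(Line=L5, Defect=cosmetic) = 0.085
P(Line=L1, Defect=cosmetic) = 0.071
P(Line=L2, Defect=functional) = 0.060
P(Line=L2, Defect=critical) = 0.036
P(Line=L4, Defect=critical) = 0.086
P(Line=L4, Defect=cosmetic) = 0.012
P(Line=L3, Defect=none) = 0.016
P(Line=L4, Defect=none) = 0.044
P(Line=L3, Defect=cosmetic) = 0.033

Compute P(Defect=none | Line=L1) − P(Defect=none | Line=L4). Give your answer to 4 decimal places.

-0.0082

P(Line=L1) = 0.052 + 0.071 + 0.072 + 0.062 = 0.257; P(Defect=none | Line=L1) = 0.052/0.257 = 0.20233.
P(Line=L4) = 0.044 + 0.012 + 0.067 + 0.086 = 0.209; P(Defect=none | Line=L4) = 0.044/0.209 = 0.21053.
Difference = -0.0082.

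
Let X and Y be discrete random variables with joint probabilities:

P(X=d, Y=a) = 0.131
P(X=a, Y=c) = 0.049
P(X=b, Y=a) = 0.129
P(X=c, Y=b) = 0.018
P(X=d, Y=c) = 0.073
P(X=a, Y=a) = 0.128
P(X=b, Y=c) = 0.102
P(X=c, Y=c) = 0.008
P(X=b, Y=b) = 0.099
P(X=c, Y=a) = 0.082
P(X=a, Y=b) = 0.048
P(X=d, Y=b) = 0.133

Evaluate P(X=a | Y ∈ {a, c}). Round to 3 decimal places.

0.252

P(Y=a) = 0.128 + 0.129 + 0.082 + 0.131 = 0.470.
P(Y=c) = 0.049 + 0.102 + 0.008 + 0.073 = 0.232.
P(Y ∈ {a, c}) = 0.470 + 0.232 = 0.702; P(X=a, Y ∈ {a, c}) = 0.128 + 0.049 = 0.177.
P(X=a | Y ∈ {a, c}) = 0.177/0.702 = 0.252.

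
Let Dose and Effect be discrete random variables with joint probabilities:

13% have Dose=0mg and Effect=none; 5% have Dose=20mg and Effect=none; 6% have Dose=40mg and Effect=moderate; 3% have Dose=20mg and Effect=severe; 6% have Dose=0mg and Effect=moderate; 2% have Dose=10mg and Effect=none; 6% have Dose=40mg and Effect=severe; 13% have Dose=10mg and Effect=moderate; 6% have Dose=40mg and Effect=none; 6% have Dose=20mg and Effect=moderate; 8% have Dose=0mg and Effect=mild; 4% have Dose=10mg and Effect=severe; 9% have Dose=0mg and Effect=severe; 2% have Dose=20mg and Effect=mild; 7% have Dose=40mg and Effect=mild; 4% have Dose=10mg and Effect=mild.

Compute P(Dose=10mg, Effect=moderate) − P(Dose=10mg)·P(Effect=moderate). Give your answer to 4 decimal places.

P(Dose=10mg) = 0.02 + 0.04 + 0.13 + 0.04 = 0.23.
P(Effect=moderate) = 0.06 + 0.13 + 0.06 + 0.06 = 0.31.
P(Dose=10mg, Effect=moderate) − P(Dose=10mg)P(Effect=moderate) = 0.13 − 0.23×0.31 = 0.0587.

0.0587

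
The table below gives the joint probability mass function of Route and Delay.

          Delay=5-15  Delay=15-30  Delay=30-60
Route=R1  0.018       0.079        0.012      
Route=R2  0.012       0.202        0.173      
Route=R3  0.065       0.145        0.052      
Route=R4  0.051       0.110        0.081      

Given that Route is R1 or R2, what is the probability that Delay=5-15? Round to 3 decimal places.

P(Route=R1) = 0.018 + 0.079 + 0.012 = 0.109.
P(Route=R2) = 0.012 + 0.202 + 0.173 = 0.387.
P(Route ∈ {R1, R2}) = 0.109 + 0.387 = 0.496; P(Delay=5-15, Route ∈ {R1, R2}) = 0.018 + 0.012 = 0.030.
P(Delay=5-15 | Route ∈ {R1, R2}) = 0.030/0.496 = 0.060.

0.060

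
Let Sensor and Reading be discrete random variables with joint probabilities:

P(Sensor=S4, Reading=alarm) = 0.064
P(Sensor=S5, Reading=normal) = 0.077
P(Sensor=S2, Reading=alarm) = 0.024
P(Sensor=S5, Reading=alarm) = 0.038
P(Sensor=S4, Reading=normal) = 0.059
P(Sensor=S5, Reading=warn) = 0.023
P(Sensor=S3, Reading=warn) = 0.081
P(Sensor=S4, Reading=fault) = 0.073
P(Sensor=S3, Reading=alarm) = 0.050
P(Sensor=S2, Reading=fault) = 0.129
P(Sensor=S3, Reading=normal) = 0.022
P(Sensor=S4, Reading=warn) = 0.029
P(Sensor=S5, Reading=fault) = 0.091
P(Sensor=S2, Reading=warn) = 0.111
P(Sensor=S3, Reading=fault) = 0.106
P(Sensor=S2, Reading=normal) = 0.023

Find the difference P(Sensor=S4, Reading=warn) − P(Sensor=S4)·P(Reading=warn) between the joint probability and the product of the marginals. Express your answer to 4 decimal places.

P(Sensor=S4) = 0.059 + 0.029 + 0.064 + 0.073 = 0.225.
P(Reading=warn) = 0.111 + 0.081 + 0.029 + 0.023 = 0.244.
P(Sensor=S4, Reading=warn) − P(Sensor=S4)P(Reading=warn) = 0.029 − 0.225×0.244 = -0.0259.

-0.0259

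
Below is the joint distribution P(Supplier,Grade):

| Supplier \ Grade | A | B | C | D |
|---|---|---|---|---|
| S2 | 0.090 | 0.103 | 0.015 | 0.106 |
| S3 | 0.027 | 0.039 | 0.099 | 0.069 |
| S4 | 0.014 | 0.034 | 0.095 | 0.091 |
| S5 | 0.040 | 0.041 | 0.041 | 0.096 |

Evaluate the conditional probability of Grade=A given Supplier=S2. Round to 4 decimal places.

P(Supplier=S2) = 0.090 + 0.103 + 0.015 + 0.106 = 0.314.
P(Grade=A | Supplier=S2) = 0.090/0.314 = 0.2866.

0.2866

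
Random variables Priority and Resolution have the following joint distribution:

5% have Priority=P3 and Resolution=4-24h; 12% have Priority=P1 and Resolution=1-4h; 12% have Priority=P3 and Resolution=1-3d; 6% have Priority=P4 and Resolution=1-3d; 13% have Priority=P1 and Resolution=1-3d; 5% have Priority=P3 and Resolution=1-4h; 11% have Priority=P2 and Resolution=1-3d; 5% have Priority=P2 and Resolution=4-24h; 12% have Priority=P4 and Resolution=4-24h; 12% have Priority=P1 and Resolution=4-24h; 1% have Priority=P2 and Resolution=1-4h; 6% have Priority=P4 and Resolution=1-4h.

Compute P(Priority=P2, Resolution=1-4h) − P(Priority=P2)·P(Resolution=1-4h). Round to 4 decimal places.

-0.0308

P(Priority=P2) = 0.01 + 0.05 + 0.11 = 0.17.
P(Resolution=1-4h) = 0.12 + 0.01 + 0.05 + 0.06 = 0.24.
P(Priority=P2, Resolution=1-4h) − P(Priority=P2)P(Resolution=1-4h) = 0.01 − 0.17×0.24 = -0.0308.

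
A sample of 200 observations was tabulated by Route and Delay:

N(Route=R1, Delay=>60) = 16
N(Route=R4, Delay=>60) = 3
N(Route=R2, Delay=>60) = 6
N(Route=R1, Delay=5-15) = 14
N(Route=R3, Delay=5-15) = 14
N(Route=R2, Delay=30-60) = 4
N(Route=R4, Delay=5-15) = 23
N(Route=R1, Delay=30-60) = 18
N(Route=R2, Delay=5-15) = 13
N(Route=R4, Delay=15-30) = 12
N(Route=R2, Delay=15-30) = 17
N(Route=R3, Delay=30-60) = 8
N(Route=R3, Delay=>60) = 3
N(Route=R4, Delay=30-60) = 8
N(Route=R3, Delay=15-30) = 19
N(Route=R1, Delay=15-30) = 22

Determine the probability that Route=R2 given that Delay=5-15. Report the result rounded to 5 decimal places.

Total with Delay=5-15: 14 + 13 + 14 + 23 = 64.
P(Route=R2 | Delay=5-15) = 13/64 = 0.20313.

0.20313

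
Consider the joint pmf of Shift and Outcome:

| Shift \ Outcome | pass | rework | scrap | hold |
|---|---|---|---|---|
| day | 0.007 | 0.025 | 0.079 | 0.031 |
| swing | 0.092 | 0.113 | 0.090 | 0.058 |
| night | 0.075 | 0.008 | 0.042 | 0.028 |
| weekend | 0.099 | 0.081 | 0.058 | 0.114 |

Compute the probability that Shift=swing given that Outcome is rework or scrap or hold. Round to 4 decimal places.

P(Outcome=rework) = 0.025 + 0.113 + 0.008 + 0.081 = 0.227.
P(Outcome=scrap) = 0.079 + 0.090 + 0.042 + 0.058 = 0.269.
P(Outcome=hold) = 0.031 + 0.058 + 0.028 + 0.114 = 0.231.
P(Outcome ∈ {rework, scrap, hold}) = 0.227 + 0.269 + 0.231 = 0.727; P(Shift=swing, Outcome ∈ {rework, scrap, hold}) = 0.113 + 0.090 + 0.058 = 0.261.
P(Shift=swing | Outcome ∈ {rework, scrap, hold}) = 0.261/0.727 = 0.3590.

0.3590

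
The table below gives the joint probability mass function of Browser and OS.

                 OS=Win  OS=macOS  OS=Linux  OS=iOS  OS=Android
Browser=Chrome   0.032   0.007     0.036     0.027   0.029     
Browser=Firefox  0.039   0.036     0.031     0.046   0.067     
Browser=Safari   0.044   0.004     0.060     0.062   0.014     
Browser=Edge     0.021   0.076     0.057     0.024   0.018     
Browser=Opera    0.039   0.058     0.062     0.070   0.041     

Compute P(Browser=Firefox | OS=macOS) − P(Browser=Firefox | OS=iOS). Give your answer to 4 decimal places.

P(OS=macOS) = 0.007 + 0.036 + 0.004 + 0.076 + 0.058 = 0.181; P(Browser=Firefox | OS=macOS) = 0.036/0.181 = 0.19890.
P(OS=iOS) = 0.027 + 0.046 + 0.062 + 0.024 + 0.070 = 0.229; P(Browser=Firefox | OS=iOS) = 0.046/0.229 = 0.20087.
Difference = -0.0020.

-0.0020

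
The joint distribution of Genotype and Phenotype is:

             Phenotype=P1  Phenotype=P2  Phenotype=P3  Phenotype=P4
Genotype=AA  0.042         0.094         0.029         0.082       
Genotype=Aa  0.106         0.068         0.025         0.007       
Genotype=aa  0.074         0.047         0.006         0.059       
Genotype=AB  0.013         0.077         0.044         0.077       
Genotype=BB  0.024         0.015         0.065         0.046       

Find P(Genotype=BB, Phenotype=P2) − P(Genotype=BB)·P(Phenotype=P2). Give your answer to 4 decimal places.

P(Genotype=BB) = 0.024 + 0.015 + 0.065 + 0.046 = 0.150.
P(Phenotype=P2) = 0.094 + 0.068 + 0.047 + 0.077 + 0.015 = 0.301.
P(Genotype=BB, Phenotype=P2) − P(Genotype=BB)P(Phenotype=P2) = 0.015 − 0.150×0.301 = -0.0302.

-0.0302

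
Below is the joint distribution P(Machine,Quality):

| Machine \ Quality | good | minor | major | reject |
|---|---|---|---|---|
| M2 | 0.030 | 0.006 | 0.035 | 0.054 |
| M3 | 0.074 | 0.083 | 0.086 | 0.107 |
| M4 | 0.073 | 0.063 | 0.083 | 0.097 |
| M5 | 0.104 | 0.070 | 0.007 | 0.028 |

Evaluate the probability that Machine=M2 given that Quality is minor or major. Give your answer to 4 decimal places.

0.0947

P(Quality=minor) = 0.006 + 0.083 + 0.063 + 0.070 = 0.222.
P(Quality=major) = 0.035 + 0.086 + 0.083 + 0.007 = 0.211.
P(Quality ∈ {minor, major}) = 0.222 + 0.211 = 0.433; P(Machine=M2, Quality ∈ {minor, major}) = 0.006 + 0.035 = 0.041.
P(Machine=M2 | Quality ∈ {minor, major}) = 0.041/0.433 = 0.0947.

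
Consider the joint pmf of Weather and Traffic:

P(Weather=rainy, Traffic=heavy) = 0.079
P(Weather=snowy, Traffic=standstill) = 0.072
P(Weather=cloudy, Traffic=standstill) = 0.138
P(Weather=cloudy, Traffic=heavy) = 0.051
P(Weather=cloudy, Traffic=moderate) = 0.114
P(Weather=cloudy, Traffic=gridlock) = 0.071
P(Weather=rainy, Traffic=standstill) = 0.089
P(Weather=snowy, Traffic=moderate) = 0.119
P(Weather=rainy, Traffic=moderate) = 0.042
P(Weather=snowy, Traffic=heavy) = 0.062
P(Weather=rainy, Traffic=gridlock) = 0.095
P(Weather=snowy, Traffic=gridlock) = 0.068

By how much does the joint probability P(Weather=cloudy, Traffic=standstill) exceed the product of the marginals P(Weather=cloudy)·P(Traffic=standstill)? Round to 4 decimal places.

P(Weather=cloudy) = 0.114 + 0.051 + 0.071 + 0.138 = 0.374.
P(Traffic=standstill) = 0.138 + 0.089 + 0.072 = 0.299.
P(Weather=cloudy, Traffic=standstill) − P(Weather=cloudy)P(Traffic=standstill) = 0.138 − 0.374×0.299 = 0.0262.

0.0262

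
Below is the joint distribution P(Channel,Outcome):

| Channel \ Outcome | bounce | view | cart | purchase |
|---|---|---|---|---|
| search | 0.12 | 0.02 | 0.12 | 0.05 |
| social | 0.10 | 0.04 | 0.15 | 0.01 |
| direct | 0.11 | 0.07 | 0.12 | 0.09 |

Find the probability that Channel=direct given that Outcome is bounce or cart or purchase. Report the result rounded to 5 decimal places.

0.36782

P(Outcome=bounce) = 0.12 + 0.10 + 0.11 = 0.33.
P(Outcome=cart) = 0.12 + 0.15 + 0.12 = 0.39.
P(Outcome=purchase) = 0.05 + 0.01 + 0.09 = 0.15.
P(Outcome ∈ {bounce, cart, purchase}) = 0.33 + 0.39 + 0.15 = 0.87; P(Channel=direct, Outcome ∈ {bounce, cart, purchase}) = 0.11 + 0.12 + 0.09 = 0.32.
P(Channel=direct | Outcome ∈ {bounce, cart, purchase}) = 0.32/0.87 = 0.36782.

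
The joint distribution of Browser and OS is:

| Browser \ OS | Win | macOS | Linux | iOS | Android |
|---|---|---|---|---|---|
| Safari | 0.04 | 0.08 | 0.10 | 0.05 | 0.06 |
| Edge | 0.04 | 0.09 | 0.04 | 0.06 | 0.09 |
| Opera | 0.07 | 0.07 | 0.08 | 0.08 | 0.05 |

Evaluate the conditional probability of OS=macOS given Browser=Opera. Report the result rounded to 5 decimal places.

0.20000

P(Browser=Opera) = 0.07 + 0.07 + 0.08 + 0.08 + 0.05 = 0.35.
P(OS=macOS | Browser=Opera) = 0.07/0.35 = 0.20000.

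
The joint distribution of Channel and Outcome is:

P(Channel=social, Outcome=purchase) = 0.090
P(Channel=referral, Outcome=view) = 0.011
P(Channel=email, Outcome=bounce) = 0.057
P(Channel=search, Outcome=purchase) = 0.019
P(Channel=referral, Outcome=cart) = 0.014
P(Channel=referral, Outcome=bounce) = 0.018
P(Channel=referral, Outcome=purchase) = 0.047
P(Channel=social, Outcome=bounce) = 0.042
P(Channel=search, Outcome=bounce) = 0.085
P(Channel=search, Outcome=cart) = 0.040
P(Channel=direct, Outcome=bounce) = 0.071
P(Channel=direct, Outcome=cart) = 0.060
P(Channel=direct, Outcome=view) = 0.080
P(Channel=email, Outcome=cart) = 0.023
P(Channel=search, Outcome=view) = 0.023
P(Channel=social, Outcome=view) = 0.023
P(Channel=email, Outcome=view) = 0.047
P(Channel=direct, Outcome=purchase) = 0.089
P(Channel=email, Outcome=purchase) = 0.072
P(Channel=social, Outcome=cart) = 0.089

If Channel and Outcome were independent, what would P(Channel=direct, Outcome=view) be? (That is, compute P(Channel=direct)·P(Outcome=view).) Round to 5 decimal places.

0.05520

P(Channel=direct) = 0.071 + 0.080 + 0.060 + 0.089 = 0.300.
P(Outcome=view) = 0.047 + 0.023 + 0.023 + 0.080 + 0.011 = 0.184.
Product: 0.300 × 0.184 = 0.05520.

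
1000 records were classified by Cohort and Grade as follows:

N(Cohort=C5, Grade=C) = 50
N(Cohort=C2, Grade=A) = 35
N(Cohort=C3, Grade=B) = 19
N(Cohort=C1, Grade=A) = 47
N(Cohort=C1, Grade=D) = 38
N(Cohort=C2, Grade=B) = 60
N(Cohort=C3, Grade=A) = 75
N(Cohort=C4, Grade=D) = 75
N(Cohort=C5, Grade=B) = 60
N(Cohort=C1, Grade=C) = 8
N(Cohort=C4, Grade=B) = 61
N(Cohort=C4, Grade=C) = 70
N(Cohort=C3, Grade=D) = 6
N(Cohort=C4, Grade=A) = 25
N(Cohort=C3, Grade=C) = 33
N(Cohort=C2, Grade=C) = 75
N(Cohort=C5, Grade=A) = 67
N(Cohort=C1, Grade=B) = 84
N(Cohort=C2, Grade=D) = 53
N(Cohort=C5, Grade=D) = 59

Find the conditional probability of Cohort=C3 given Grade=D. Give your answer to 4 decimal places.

0.0260

Total with Grade=D: 38 + 53 + 6 + 75 + 59 = 231.
P(Cohort=C3 | Grade=D) = 6/231 = 0.0260.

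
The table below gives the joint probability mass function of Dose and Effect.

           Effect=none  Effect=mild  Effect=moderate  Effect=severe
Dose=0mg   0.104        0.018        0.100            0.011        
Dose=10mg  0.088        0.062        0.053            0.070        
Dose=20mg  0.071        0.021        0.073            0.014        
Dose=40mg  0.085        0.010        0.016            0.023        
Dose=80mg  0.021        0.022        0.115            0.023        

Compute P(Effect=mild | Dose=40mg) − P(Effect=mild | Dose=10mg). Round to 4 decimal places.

-0.1525

P(Dose=40mg) = 0.085 + 0.010 + 0.016 + 0.023 = 0.134; P(Effect=mild | Dose=40mg) = 0.010/0.134 = 0.07463.
P(Dose=10mg) = 0.088 + 0.062 + 0.053 + 0.070 = 0.273; P(Effect=mild | Dose=10mg) = 0.062/0.273 = 0.22711.
Difference = -0.1525.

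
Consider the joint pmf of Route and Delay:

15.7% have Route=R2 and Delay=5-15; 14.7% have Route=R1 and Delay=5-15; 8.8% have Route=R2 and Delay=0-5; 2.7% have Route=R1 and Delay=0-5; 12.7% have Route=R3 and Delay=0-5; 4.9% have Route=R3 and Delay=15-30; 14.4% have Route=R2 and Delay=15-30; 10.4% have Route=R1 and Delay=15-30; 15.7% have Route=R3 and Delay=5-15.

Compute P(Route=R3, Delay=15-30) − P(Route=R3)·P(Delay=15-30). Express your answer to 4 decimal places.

-0.0499

P(Route=R3) = 0.127 + 0.157 + 0.049 = 0.333.
P(Delay=15-30) = 0.104 + 0.144 + 0.049 = 0.297.
P(Route=R3, Delay=15-30) − P(Route=R3)P(Delay=15-30) = 0.049 − 0.333×0.297 = -0.0499.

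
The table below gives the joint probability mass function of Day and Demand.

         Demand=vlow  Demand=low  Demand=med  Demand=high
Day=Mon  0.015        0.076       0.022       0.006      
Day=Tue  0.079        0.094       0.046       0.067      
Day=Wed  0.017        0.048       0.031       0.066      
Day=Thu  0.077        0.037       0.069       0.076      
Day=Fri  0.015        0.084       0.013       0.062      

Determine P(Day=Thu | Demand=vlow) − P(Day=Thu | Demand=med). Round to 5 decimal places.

-0.00191

P(Demand=vlow) = 0.015 + 0.079 + 0.017 + 0.077 + 0.015 = 0.203; P(Day=Thu | Demand=vlow) = 0.077/0.203 = 0.379310.
P(Demand=med) = 0.022 + 0.046 + 0.031 + 0.069 + 0.013 = 0.181; P(Day=Thu | Demand=med) = 0.069/0.181 = 0.381215.
Difference = -0.00191.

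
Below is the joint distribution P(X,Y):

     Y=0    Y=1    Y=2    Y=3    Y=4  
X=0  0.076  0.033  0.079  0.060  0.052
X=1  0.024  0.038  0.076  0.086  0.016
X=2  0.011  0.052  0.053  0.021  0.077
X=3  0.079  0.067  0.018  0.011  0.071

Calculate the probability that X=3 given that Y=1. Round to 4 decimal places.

P(Y=1) = 0.033 + 0.038 + 0.052 + 0.067 = 0.190.
P(X=3 | Y=1) = 0.067/0.190 = 0.3526.

0.3526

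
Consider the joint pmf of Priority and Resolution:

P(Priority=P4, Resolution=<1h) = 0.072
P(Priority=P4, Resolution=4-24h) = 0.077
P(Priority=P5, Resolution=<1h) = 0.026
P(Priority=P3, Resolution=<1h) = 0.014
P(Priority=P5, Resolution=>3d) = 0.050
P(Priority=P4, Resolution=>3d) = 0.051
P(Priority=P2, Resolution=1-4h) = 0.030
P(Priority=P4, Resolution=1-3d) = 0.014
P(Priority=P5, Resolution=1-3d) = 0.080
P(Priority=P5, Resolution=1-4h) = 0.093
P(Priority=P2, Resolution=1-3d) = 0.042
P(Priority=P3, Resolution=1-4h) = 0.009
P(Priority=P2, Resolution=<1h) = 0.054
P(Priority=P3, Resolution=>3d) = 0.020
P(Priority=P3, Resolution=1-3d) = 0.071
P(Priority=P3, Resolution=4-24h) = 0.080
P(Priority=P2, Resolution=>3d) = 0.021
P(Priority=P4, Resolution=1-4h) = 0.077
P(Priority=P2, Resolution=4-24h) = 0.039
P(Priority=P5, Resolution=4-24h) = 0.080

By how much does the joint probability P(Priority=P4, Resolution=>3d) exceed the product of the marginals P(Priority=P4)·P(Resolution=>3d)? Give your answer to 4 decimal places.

P(Priority=P4) = 0.072 + 0.077 + 0.077 + 0.014 + 0.051 = 0.291.
P(Resolution=>3d) = 0.021 + 0.020 + 0.051 + 0.050 = 0.142.
P(Priority=P4, Resolution=>3d) − P(Priority=P4)P(Resolution=>3d) = 0.051 − 0.291×0.142 = 0.0097.

0.0097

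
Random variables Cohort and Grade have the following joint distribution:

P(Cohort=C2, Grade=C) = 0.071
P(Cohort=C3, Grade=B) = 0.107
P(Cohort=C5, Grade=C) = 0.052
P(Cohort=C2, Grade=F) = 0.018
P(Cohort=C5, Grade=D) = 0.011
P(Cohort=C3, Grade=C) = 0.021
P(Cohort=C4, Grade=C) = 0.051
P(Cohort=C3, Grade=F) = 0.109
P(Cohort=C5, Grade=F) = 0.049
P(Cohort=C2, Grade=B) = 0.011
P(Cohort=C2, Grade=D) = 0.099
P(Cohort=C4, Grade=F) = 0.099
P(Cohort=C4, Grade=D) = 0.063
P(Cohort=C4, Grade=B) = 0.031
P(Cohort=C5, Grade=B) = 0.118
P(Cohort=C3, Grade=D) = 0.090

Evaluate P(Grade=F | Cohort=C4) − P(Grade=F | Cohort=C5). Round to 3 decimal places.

0.193

P(Cohort=C4) = 0.031 + 0.051 + 0.063 + 0.099 = 0.244; P(Grade=F | Cohort=C4) = 0.099/0.244 = 0.4057.
P(Cohort=C5) = 0.118 + 0.052 + 0.011 + 0.049 = 0.230; P(Grade=F | Cohort=C5) = 0.049/0.230 = 0.2130.
Difference = 0.193.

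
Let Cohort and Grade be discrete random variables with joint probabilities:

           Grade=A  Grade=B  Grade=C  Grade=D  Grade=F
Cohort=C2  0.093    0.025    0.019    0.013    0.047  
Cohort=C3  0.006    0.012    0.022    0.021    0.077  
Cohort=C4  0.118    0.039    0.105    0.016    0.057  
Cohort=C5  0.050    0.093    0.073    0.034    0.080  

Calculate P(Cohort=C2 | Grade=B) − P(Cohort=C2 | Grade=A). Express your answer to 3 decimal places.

-0.200

P(Grade=B) = 0.025 + 0.012 + 0.039 + 0.093 = 0.169; P(Cohort=C2 | Grade=B) = 0.025/0.169 = 0.1479.
P(Grade=A) = 0.093 + 0.006 + 0.118 + 0.050 = 0.267; P(Cohort=C2 | Grade=A) = 0.093/0.267 = 0.3483.
Difference = -0.200.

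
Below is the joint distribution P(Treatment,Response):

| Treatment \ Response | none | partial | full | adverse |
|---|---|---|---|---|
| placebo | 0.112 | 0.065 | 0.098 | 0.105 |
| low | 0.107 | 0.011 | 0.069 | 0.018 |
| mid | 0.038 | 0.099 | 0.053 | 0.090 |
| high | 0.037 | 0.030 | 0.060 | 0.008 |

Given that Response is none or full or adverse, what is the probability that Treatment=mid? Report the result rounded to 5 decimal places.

0.22767

P(Response=none) = 0.112 + 0.107 + 0.038 + 0.037 = 0.294.
P(Response=full) = 0.098 + 0.069 + 0.053 + 0.060 = 0.280.
P(Response=adverse) = 0.105 + 0.018 + 0.090 + 0.008 = 0.221.
P(Response ∈ {none, full, adverse}) = 0.294 + 0.280 + 0.221 = 0.795; P(Treatment=mid, Response ∈ {none, full, adverse}) = 0.038 + 0.053 + 0.090 = 0.181.
P(Treatment=mid | Response ∈ {none, full, adverse}) = 0.181/0.795 = 0.22767.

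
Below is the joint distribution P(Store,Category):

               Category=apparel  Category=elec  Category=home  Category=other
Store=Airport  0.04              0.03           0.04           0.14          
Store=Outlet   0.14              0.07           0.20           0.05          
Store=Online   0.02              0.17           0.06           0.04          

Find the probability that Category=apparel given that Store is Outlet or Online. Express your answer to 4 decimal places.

0.2133

P(Store=Outlet) = 0.14 + 0.07 + 0.20 + 0.05 = 0.46.
P(Store=Online) = 0.02 + 0.17 + 0.06 + 0.04 = 0.29.
P(Store ∈ {Outlet, Online}) = 0.46 + 0.29 = 0.75; P(Category=apparel, Store ∈ {Outlet, Online}) = 0.14 + 0.02 = 0.16.
P(Category=apparel | Store ∈ {Outlet, Online}) = 0.16/0.75 = 0.2133.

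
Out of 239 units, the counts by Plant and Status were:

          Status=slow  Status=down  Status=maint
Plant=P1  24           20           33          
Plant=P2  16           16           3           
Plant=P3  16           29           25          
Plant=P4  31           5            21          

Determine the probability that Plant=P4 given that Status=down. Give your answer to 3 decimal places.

0.071

Total with Status=down: 20 + 16 + 29 + 5 = 70.
P(Plant=P4 | Status=down) = 5/70 = 0.071.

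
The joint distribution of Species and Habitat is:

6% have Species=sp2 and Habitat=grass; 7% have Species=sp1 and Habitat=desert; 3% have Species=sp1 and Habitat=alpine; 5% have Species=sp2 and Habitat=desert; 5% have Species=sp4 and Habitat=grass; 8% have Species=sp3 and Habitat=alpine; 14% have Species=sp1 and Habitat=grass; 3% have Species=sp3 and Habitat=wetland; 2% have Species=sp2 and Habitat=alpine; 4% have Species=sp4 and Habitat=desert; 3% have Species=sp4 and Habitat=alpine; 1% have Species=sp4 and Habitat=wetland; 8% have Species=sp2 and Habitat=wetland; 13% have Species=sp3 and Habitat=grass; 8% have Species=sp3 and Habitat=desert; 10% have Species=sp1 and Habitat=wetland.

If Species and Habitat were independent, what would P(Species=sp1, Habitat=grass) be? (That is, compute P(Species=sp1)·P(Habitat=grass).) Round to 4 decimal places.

0.1292

P(Species=sp1) = 0.14 + 0.10 + 0.07 + 0.03 = 0.34.
P(Habitat=grass) = 0.14 + 0.06 + 0.13 + 0.05 = 0.38.
Product: 0.34 × 0.38 = 0.1292.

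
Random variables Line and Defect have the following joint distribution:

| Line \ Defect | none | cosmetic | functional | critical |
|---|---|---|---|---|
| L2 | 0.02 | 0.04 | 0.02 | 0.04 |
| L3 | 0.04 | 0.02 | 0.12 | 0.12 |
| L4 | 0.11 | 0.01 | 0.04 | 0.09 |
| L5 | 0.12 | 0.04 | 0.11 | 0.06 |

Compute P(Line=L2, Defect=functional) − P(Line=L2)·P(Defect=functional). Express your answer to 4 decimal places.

P(Line=L2) = 0.02 + 0.04 + 0.02 + 0.04 = 0.12.
P(Defect=functional) = 0.02 + 0.12 + 0.04 + 0.11 = 0.29.
P(Line=L2, Defect=functional) − P(Line=L2)P(Defect=functional) = 0.02 − 0.12×0.29 = -0.0148.

-0.0148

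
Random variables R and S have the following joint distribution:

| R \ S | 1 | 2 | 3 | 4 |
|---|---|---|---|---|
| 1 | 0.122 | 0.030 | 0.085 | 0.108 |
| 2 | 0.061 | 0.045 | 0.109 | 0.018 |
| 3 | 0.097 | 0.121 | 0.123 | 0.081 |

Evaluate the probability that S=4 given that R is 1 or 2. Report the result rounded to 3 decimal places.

P(R=1) = 0.122 + 0.030 + 0.085 + 0.108 = 0.345.
P(R=2) = 0.061 + 0.045 + 0.109 + 0.018 = 0.233.
P(R ∈ {1, 2}) = 0.345 + 0.233 = 0.578; P(S=4, R ∈ {1, 2}) = 0.108 + 0.018 = 0.126.
P(S=4 | R ∈ {1, 2}) = 0.126/0.578 = 0.218.

0.218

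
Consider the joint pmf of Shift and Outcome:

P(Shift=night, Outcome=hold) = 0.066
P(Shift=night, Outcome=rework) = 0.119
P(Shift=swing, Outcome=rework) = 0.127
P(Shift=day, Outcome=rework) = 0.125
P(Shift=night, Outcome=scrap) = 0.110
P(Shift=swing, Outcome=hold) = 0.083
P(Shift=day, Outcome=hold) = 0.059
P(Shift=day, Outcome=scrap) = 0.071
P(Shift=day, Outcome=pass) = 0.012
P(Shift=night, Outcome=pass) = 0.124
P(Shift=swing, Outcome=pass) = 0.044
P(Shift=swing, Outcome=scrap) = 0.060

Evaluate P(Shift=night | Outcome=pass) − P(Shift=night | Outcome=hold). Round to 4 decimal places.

0.3716

P(Outcome=pass) = 0.012 + 0.044 + 0.124 = 0.180; P(Shift=night | Outcome=pass) = 0.124/0.180 = 0.68889.
P(Outcome=hold) = 0.059 + 0.083 + 0.066 = 0.208; P(Shift=night | Outcome=hold) = 0.066/0.208 = 0.31731.
Difference = 0.3716.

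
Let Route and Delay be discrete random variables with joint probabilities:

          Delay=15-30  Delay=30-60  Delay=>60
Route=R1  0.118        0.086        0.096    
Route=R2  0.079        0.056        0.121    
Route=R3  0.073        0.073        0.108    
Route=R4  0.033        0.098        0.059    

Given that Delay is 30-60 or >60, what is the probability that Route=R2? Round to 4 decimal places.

P(Delay=30-60) = 0.086 + 0.056 + 0.073 + 0.098 = 0.313.
P(Delay=>60) = 0.096 + 0.121 + 0.108 + 0.059 = 0.384.
P(Delay ∈ {30-60, >60}) = 0.313 + 0.384 = 0.697; P(Route=R2, Delay ∈ {30-60, >60}) = 0.056 + 0.121 = 0.177.
P(Route=R2 | Delay ∈ {30-60, >60}) = 0.177/0.697 = 0.2539.

0.2539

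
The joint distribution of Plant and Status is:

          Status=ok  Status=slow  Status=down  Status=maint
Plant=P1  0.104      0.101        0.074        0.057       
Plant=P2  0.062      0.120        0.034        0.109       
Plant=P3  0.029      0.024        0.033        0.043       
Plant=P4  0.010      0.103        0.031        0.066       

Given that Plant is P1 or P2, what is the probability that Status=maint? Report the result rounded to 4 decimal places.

0.2511

P(Plant=P1) = 0.104 + 0.101 + 0.074 + 0.057 = 0.336.
P(Plant=P2) = 0.062 + 0.120 + 0.034 + 0.109 = 0.325.
P(Plant ∈ {P1, P2}) = 0.336 + 0.325 = 0.661; P(Status=maint, Plant ∈ {P1, P2}) = 0.057 + 0.109 = 0.166.
P(Status=maint | Plant ∈ {P1, P2}) = 0.166/0.661 = 0.2511.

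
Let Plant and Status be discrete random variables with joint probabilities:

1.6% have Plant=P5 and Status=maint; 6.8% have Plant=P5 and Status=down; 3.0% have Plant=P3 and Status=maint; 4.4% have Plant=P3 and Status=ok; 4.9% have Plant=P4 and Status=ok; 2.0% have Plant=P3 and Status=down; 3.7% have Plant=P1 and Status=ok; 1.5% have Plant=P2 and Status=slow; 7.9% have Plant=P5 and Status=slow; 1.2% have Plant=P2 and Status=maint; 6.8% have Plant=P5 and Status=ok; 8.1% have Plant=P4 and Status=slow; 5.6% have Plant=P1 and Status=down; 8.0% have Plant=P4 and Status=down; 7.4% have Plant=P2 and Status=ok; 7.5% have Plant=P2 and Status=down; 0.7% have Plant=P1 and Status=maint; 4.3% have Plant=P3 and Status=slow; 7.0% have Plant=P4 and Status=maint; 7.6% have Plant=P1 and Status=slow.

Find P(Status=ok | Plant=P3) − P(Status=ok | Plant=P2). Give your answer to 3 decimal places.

-0.099

P(Plant=P3) = 0.044 + 0.043 + 0.020 + 0.030 = 0.137; P(Status=ok | Plant=P3) = 0.044/0.137 = 0.3212.
P(Plant=P2) = 0.074 + 0.015 + 0.075 + 0.012 = 0.176; P(Status=ok | Plant=P2) = 0.074/0.176 = 0.4205.
Difference = -0.099.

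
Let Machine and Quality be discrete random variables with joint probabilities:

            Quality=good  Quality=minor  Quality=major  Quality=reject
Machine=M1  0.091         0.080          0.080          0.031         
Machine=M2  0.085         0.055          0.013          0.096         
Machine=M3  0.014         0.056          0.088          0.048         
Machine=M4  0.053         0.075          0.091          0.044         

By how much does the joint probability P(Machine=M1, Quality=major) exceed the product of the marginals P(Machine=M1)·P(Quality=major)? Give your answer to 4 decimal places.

P(Machine=M1) = 0.091 + 0.080 + 0.080 + 0.031 = 0.282.
P(Quality=major) = 0.080 + 0.013 + 0.088 + 0.091 = 0.272.
P(Machine=M1, Quality=major) − P(Machine=M1)P(Quality=major) = 0.080 − 0.282×0.272 = 0.0033.

0.0033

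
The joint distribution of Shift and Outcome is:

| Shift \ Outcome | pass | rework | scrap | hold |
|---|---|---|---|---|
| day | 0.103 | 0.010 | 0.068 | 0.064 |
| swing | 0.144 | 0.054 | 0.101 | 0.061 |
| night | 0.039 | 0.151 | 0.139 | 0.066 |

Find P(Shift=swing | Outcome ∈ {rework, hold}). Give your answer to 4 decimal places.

P(Outcome=rework) = 0.010 + 0.054 + 0.151 = 0.215.
P(Outcome=hold) = 0.064 + 0.061 + 0.066 = 0.191.
P(Outcome ∈ {rework, hold}) = 0.215 + 0.191 = 0.406; P(Shift=swing, Outcome ∈ {rework, hold}) = 0.054 + 0.061 = 0.115.
P(Shift=swing | Outcome ∈ {rework, hold}) = 0.115/0.406 = 0.2833.

0.2833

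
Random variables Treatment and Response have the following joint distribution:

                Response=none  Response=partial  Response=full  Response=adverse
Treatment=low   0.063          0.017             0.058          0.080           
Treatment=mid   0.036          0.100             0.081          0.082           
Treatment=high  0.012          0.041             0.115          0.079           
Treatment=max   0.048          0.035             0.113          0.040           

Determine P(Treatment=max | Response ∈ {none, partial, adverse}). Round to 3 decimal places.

P(Response=none) = 0.063 + 0.036 + 0.012 + 0.048 = 0.159.
P(Response=partial) = 0.017 + 0.100 + 0.041 + 0.035 = 0.193.
P(Response=adverse) = 0.080 + 0.082 + 0.079 + 0.040 = 0.281.
P(Response ∈ {none, partial, adverse}) = 0.159 + 0.193 + 0.281 = 0.633; P(Treatment=max, Response ∈ {none, partial, adverse}) = 0.048 + 0.035 + 0.040 = 0.123.
P(Treatment=max | Response ∈ {none, partial, adverse}) = 0.123/0.633 = 0.194.

0.194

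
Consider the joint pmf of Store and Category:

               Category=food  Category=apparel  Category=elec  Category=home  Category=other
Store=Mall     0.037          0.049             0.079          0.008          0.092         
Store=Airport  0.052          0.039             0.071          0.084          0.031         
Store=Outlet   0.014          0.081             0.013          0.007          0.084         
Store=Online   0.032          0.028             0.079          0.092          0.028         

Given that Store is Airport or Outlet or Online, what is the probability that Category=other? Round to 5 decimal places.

0.19456

P(Store=Airport) = 0.052 + 0.039 + 0.071 + 0.084 + 0.031 = 0.277.
P(Store=Outlet) = 0.014 + 0.081 + 0.013 + 0.007 + 0.084 = 0.199.
P(Store=Online) = 0.032 + 0.028 + 0.079 + 0.092 + 0.028 = 0.259.
P(Store ∈ {Airport, Outlet, Online}) = 0.277 + 0.199 + 0.259 = 0.735; P(Category=other, Store ∈ {Airport, Outlet, Online}) = 0.031 + 0.084 + 0.028 = 0.143.
P(Category=other | Store ∈ {Airport, Outlet, Online}) = 0.143/0.735 = 0.19456.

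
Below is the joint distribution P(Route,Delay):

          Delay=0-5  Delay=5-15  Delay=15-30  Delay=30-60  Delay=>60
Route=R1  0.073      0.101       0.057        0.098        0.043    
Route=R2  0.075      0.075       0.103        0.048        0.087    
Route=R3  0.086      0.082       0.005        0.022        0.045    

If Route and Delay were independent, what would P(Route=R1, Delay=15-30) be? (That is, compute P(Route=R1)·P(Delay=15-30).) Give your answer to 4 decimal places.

P(Route=R1) = 0.073 + 0.101 + 0.057 + 0.098 + 0.043 = 0.372.
P(Delay=15-30) = 0.057 + 0.103 + 0.005 = 0.165.
Product: 0.372 × 0.165 = 0.0614.

0.0614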